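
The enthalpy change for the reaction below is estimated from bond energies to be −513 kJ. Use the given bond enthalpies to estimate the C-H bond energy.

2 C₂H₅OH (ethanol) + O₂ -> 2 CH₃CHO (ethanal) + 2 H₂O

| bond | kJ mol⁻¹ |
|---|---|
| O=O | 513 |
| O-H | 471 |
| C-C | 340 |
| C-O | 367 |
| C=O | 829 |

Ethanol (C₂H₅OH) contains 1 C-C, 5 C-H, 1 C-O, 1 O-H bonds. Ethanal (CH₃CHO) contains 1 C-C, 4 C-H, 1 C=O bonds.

Let D be the C-H bond energy.
Σ(broken) = 2×340 + 10×D + 2×367 + 2×471 + 1×513 = 2869 + 10D
Σ(formed) = 2×340 + 8×D + 2×829 + 4×471 = 4222 + 8D
ΔH = Σ(broken) − Σ(formed) = (2869 + 10D) − (4222 + 8D) = −1353 + 2D
Setting this equal to −513 kJ gives 2D = 840, so D = 420 kJ/mol.

D(C-H) ≈ 420 kJ/mol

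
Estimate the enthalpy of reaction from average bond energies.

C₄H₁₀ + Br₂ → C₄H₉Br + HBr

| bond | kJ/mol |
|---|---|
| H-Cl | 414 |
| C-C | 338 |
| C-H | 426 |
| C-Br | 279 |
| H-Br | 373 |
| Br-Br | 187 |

ΔH ≈ −39 kJ

Bonds broken (reactants):
  Br-Br: 1 × 187 = 187
  C-C: 3 × 338 = 1014
  C-H: 10 × 426 = 4260
  Σ(broken) = 5461 kJ
Bonds formed (products):
  C-Br: 1 × 279 = 279
  C-C: 3 × 338 = 1014
  C-H: 9 × 426 = 3834
  H-Br: 1 × 373 = 373
  Σ(formed) = 5500 kJ
ΔH = Σ(broken) − Σ(formed) = 5461 − 5500 = −39 kJ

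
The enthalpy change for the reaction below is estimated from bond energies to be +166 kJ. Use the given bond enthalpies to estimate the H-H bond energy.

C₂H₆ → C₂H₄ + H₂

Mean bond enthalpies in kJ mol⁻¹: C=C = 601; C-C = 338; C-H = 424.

Let D be the H-H bond energy.
Σ(broken) = 1×338 + 6×424 = 2882
Σ(formed) = 4×424 + 1×601 + 1×D = 2297 + D
ΔH = Σ(broken) − Σ(formed) = (2882) − (2297 + D) = +585 − D
Setting this equal to +166 kJ gives D = 419 kJ/mol.

D(H-H) ≈ 419 kJ/mol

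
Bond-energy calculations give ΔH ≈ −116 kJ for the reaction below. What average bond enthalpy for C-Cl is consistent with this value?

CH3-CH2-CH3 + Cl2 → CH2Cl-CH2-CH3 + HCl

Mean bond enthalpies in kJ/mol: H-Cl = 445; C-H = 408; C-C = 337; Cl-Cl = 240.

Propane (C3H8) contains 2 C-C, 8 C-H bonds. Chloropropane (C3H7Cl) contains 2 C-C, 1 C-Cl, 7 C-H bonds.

D(C-Cl) ≈ 319 kJ/mol

Let D be the C-Cl bond energy.
Σ(broken) = 2×337 + 8×408 + 1×240 = 4178
Σ(formed) = 2×337 + 1×D + 7×408 + 1×445 = 3975 + D
ΔH = Σ(broken) − Σ(formed) = (4178) − (3975 + D) = +203 − D
Setting this equal to −116 kJ gives D = 319 kJ/mol.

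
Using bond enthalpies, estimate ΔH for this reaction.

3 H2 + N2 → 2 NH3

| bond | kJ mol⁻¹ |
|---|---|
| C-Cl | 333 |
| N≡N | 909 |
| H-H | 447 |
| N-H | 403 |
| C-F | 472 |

ΔH ≈ −168 kJ

Bonds broken (reactants):
  H-H: 3 × 447 = 1341
  N≡N: 1 × 909 = 909
  Σ(broken) = 2250 kJ
Bonds formed (products):
  N-H: 6 × 403 = 2418
  Σ(formed) = 2418 kJ
ΔH = Σ(broken) − Σ(formed) = 2250 − 2418 = −168 kJ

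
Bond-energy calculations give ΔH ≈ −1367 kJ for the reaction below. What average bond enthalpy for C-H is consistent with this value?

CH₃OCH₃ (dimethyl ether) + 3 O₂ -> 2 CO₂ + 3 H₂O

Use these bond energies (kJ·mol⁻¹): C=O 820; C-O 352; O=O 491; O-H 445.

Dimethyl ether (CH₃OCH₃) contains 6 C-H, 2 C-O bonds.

Let D be the C-H bond energy.
Σ(broken) = 6×D + 2×352 + 3×491 = 2177 + 6D
Σ(formed) = 4×820 + 6×445 = 5950
ΔH = Σ(broken) − Σ(formed) = (2177 + 6D) − (5950) = −3773 + 6D
Setting this equal to −1367 kJ gives 6D = 2406, so D = 401 kJ/mol.

D(C-H) ≈ 401 kJ/mol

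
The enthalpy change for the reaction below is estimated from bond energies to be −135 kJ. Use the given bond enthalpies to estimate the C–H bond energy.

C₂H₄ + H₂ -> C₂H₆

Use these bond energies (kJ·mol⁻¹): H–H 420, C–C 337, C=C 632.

Let D be the C–H bond energy.
Σ(broken) = 4×D + 1×632 + 1×420 = 1052 + 4D
Σ(formed) = 1×337 + 6×D = 337 + 6D
ΔH = Σ(broken) − Σ(formed) = (1052 + 4D) − (337 + 6D) = +715 − 2D
Setting this equal to −135 kJ gives 2D = 850, so D = 425 kJ/mol.

D(C–H) ≈ 425 kJ/mol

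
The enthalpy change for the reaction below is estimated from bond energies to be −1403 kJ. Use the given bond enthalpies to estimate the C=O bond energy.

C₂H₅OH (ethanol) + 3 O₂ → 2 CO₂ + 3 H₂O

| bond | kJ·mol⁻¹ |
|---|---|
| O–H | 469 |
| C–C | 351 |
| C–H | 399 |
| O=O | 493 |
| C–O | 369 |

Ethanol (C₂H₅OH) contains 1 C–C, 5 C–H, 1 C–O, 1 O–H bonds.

Let D be the C=O bond energy.
Σ(broken) = 1×351 + 5×399 + 1×369 + 1×469 + 3×493 = 4663
Σ(formed) = 4×D + 6×469 = 2814 + 4D
ΔH = Σ(broken) − Σ(formed) = (4663) − (2814 + 4D) = +1849 − 4D
Setting this equal to −1403 kJ gives 4D = 3252, so D = 813 kJ/mol.

D(C=O) ≈ 813 kJ/mol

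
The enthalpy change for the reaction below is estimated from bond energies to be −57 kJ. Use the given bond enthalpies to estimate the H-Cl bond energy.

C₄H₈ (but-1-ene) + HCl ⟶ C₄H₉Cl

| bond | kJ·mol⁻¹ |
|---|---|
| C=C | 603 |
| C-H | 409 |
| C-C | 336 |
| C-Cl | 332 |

Let D be the H-Cl bond energy.
Σ(broken) = 2×336 + 8×409 + 1×603 + 1×D = 4547 + D
Σ(formed) = 3×336 + 1×332 + 9×409 = 5021
ΔH = Σ(broken) − Σ(formed) = (4547 + D) − (5021) = −474 + D
Setting this equal to −57 kJ gives D = 417 kJ/mol.

D(H-Cl) ≈ 417 kJ/mol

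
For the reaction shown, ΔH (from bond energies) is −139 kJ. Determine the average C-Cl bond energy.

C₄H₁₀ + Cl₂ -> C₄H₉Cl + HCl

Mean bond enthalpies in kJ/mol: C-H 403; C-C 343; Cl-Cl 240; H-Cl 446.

D(C-Cl) ≈ 336 kJ/mol

Let D be the C-Cl bond energy.
Σ(broken) = 3×343 + 10×403 + 1×240 = 5299
Σ(formed) = 3×343 + 1×D + 9×403 + 1×446 = 5102 + D
ΔH = Σ(broken) − Σ(formed) = (5299) − (5102 + D) = +197 − D
Setting this equal to −139 kJ gives D = 336 kJ/mol.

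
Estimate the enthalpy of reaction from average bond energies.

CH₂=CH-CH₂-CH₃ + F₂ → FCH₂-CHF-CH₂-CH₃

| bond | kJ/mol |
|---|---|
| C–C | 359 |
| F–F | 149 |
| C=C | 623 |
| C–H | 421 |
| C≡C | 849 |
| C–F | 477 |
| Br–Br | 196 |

Bonds broken (reactants):
  C–C: 2 × 359 = 718
  C–H: 8 × 421 = 3368
  C=C: 1 × 623 = 623
  F–F: 1 × 149 = 149
  Σ(broken) = 4858 kJ
Bonds formed (products):
  C–C: 3 × 359 = 1077
  C–F: 2 × 477 = 954
  C–H: 8 × 421 = 3368
  Σ(formed) = 5399 kJ
ΔH = Σ(broken) − Σ(formed) = 4858 − 5399 = −541 kJ

ΔH ≈ −541 kJ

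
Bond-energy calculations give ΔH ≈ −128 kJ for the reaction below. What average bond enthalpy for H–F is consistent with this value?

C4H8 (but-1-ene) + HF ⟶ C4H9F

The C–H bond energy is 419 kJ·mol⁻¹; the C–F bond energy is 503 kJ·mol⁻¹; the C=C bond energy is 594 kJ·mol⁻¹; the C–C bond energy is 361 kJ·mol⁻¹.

D(H–F) ≈ 561 kJ/mol

Let D be the H–F bond energy.
Σ(broken) = 2×361 + 8×419 + 1×594 + 1×D = 4668 + D
Σ(formed) = 3×361 + 1×503 + 9×419 = 5357
ΔH = Σ(broken) − Σ(formed) = (4668 + D) − (5357) = −689 + D
Setting this equal to −128 kJ gives D = 561 kJ/mol.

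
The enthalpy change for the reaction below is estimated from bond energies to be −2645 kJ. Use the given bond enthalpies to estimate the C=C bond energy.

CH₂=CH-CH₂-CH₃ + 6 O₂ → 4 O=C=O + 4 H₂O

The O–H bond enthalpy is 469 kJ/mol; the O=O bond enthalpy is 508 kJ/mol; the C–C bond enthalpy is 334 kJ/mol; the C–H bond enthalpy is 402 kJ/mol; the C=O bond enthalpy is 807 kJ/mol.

Let D be the C=C bond energy.
Σ(broken) = 2×334 + 8×402 + 1×D + 6×508 = 6932 + D
Σ(formed) = 8×807 + 8×469 = 10208
ΔH = Σ(broken) − Σ(formed) = (6932 + D) − (10208) = −3276 + D
Setting this equal to −2645 kJ gives D = 631 kJ/mol.

D(C=C) ≈ 631 kJ/mol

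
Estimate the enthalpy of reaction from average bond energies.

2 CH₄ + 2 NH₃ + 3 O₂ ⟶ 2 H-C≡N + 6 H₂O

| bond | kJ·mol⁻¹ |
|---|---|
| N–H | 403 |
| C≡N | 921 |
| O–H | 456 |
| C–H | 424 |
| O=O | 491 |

ΔH ≈ −879 kJ

Bonds broken (reactants):
  C–H: 8 × 424 = 3392
  N–H: 6 × 403 = 2418
  O=O: 3 × 491 = 1473
  Σ(broken) = 7283 kJ
Bonds formed (products):
  C≡N: 2 × 921 = 1842
  C–H: 2 × 424 = 848
  O–H: 12 × 456 = 5472
  Σ(formed) = 8162 kJ
ΔH = Σ(broken) − Σ(formed) = 7283 − 8162 = −879 kJ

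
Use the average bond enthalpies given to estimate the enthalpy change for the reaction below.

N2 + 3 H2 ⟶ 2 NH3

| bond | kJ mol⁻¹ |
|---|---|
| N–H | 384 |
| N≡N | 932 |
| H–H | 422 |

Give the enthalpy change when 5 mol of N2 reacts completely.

Bonds broken (reactants):
  H–H: 3 × 422 = 1266
  N≡N: 1 × 932 = 932
  Σ(broken) = 2198 kJ
Bonds formed (products):
  N–H: 6 × 384 = 2304
  Σ(formed) = 2304 kJ
ΔH = Σ(broken) − Σ(formed) = 2198 − 2304 = −106 kJ
For 5× the reaction as written: 5 × (−106) = −530 kJ

ΔH = −530 kJ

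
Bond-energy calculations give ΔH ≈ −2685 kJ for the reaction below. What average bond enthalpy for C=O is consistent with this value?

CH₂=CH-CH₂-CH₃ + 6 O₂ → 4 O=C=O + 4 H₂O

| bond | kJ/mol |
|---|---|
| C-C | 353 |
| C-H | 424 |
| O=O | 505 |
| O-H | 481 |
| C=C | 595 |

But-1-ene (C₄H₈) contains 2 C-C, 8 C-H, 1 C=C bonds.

D(C=O) ≈ 820 kJ/mol

Let D be the C=O bond energy.
Σ(broken) = 2×353 + 8×424 + 1×595 + 6×505 = 7723
Σ(formed) = 8×D + 8×481 = 3848 + 8D
ΔH = Σ(broken) − Σ(formed) = (7723) − (3848 + 8D) = +3875 − 8D
Setting this equal to −2685 kJ gives 8D = 6560, so D = 820 kJ/mol.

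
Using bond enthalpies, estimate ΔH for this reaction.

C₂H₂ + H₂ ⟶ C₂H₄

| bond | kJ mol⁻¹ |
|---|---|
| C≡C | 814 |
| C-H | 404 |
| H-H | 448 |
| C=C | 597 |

Bonds broken (reactants):
  C≡C: 1 × 814 = 814
  C-H: 2 × 404 = 808
  H-H: 1 × 448 = 448
  Σ(broken) = 2070 kJ
Bonds formed (products):
  C-H: 4 × 404 = 1616
  C=C: 1 × 597 = 597
  Σ(formed) = 2213 kJ
ΔH = Σ(broken) − Σ(formed) = 2070 − 2213 = −143 kJ

ΔH ≈ −143 kJ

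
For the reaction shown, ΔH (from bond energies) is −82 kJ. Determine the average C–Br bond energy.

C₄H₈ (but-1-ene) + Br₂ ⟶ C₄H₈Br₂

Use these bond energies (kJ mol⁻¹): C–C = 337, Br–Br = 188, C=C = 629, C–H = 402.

Let D be the C–Br bond energy.
Σ(broken) = 1×188 + 2×337 + 8×402 + 1×629 = 4707
Σ(formed) = 2×D + 3×337 + 8×402 = 4227 + 2D
ΔH = Σ(broken) − Σ(formed) = (4707) − (4227 + 2D) = +480 − 2D
Setting this equal to −82 kJ gives 2D = 562, so D = 281 kJ/mol.

D(C–Br) ≈ 281 kJ/mol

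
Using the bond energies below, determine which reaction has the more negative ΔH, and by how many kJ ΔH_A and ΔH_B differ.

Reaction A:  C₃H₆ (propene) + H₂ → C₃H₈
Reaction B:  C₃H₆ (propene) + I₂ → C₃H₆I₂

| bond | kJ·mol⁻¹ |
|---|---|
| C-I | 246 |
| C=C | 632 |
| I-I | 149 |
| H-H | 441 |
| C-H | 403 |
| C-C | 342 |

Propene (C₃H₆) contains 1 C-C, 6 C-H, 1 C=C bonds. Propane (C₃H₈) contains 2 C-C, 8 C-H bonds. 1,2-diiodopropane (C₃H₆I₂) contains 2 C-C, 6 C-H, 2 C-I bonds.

Reaction A:
  Bonds broken (reactants):
    C-C: 1 × 342 = 342
    C-H: 6 × 403 = 2418
    C=C: 1 × 632 = 632
    H-H: 1 × 441 = 441
    Σ(broken) = 3833 kJ
  Bonds formed (products):
    C-C: 2 × 342 = 684
    C-H: 8 × 403 = 3224
    Σ(formed) = 3908 kJ
  ΔH_A = 3833 − 3908 = −75 kJ
Reaction B:
  Bonds broken (reactants):
    C-C: 1 × 342 = 342
    C-H: 6 × 403 = 2418
    C=C: 1 × 632 = 632
    I-I: 1 × 149 = 149
    Σ(broken) = 3541 kJ
  Bonds formed (products):
    C-C: 2 × 342 = 684
    C-H: 6 × 403 = 2418
    C-I: 2 × 246 = 492
    Σ(formed) = 3594 kJ
  ΔH_B = 3541 − 3594 = −53 kJ
ΔH_A − ΔH_B = −22 kJ, so reaction A has the more negative ΔH; |ΔH_A − ΔH_B| = 22 kJ.

Reaction A, by 22 kJ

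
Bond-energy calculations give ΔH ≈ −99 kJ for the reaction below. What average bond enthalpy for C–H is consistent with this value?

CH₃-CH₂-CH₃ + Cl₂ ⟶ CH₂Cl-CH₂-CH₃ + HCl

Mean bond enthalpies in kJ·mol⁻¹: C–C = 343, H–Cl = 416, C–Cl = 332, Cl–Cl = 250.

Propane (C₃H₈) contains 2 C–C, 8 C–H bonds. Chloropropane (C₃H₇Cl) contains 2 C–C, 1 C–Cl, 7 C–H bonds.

Let D be the C–H bond energy.
Σ(broken) = 2×343 + 8×D + 1×250 = 936 + 8D
Σ(formed) = 2×343 + 1×332 + 7×D + 1×416 = 1434 + 7D
ΔH = Σ(broken) − Σ(formed) = (936 + 8D) − (1434 + 7D) = −498 + D
Setting this equal to −99 kJ gives D = 399 kJ/mol.

D(C–H) ≈ 399 kJ/mol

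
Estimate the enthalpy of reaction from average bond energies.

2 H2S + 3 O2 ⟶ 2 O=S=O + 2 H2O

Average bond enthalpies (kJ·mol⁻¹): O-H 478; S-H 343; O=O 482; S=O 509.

Bonds broken (reactants):
  O=O: 3 × 482 = 1446
  S-H: 4 × 343 = 1372
  Σ(broken) = 2818 kJ
Bonds formed (products):
  O-H: 4 × 478 = 1912
  S=O: 4 × 509 = 2036
  Σ(formed) = 3948 kJ
ΔH = Σ(broken) − Σ(formed) = 2818 − 3948 = −1130 kJ

ΔH ≈ −1130 kJ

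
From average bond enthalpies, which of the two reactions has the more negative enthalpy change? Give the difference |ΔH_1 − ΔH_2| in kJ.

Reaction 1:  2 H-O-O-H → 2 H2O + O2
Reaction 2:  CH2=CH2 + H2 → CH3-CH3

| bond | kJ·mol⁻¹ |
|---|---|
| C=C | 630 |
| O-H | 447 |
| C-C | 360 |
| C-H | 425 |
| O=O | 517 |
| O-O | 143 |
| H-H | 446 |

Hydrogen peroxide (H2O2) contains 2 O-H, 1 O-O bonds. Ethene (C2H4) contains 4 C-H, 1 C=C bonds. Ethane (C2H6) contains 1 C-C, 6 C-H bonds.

Reaction 1:
  Bonds broken (reactants):
    O-H: 4 × 447 = 1788
    O-O: 2 × 143 = 286
    Σ(broken) = 2074 kJ
  Bonds formed (products):
    O-H: 4 × 447 = 1788
    O=O: 1 × 517 = 517
    Σ(formed) = 2305 kJ
  ΔH_1 = 2074 − 2305 = −231 kJ
Reaction 2:
  Bonds broken (reactants):
    C-H: 4 × 425 = 1700
    C=C: 1 × 630 = 630
    H-H: 1 × 446 = 446
    Σ(broken) = 2776 kJ
  Bonds formed (products):
    C-C: 1 × 360 = 360
    C-H: 6 × 425 = 2550
    Σ(formed) = 2910 kJ
  ΔH_2 = 2776 − 2910 = −134 kJ
ΔH_1 − ΔH_2 = −97 kJ, so reaction 1 has the more negative ΔH; |ΔH_1 − ΔH_2| = 97 kJ.

Reaction 1, by 97 kJ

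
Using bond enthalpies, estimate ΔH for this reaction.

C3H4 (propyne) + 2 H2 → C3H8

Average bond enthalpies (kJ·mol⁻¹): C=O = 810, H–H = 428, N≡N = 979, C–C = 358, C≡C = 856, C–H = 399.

Bonds broken (reactants):
  C≡C: 1 × 856 = 856
  C–C: 1 × 358 = 358
  C–H: 4 × 399 = 1596
  H–H: 2 × 428 = 856
  Σ(broken) = 3666 kJ
Bonds formed (products):
  C–C: 2 × 358 = 716
  C–H: 8 × 399 = 3192
  Σ(formed) = 3908 kJ
ΔH = Σ(broken) − Σ(formed) = 3666 − 3908 = −242 kJ

ΔH ≈ −242 kJ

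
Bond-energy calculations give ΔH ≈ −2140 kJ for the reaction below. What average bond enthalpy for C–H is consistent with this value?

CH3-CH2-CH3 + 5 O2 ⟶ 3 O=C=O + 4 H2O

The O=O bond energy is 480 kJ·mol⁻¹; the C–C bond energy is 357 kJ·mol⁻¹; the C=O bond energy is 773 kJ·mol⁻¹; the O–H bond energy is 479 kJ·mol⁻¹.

D(C–H) ≈ 402 kJ/mol

Let D be the C–H bond energy.
Σ(broken) = 2×357 + 8×D + 5×480 = 3114 + 8D
Σ(formed) = 6×773 + 8×479 = 8470
ΔH = Σ(broken) − Σ(formed) = (3114 + 8D) − (8470) = −5356 + 8D
Setting this equal to −2140 kJ gives 8D = 3216, so D = 402 kJ/mol.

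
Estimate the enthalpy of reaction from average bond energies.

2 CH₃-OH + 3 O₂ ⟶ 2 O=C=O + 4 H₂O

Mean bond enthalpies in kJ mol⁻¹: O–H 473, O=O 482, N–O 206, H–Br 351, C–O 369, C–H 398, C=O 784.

ΔH ≈ −1402 kJ

Bonds broken (reactants):
  C–H: 6 × 398 = 2388
  C–O: 2 × 369 = 738
  O–H: 2 × 473 = 946
  O=O: 3 × 482 = 1446
  Σ(broken) = 5518 kJ
Bonds formed (products):
  C=O: 4 × 784 = 3136
  O–H: 8 × 473 = 3784
  Σ(formed) = 6920 kJ
ΔH = Σ(broken) − Σ(formed) = 5518 − 6920 = −1402 kJ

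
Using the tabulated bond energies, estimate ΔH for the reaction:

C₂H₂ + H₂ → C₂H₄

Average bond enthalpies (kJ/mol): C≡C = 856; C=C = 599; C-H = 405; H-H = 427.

ΔH ≈ −126 kJ

Bonds broken (reactants):
  C≡C: 1 × 856 = 856
  C-H: 2 × 405 = 810
  H-H: 1 × 427 = 427
  Σ(broken) = 2093 kJ
Bonds formed (products):
  C-H: 4 × 405 = 1620
  C=C: 1 × 599 = 599
  Σ(formed) = 2219 kJ
ΔH = Σ(broken) − Σ(formed) = 2093 − 2219 = −126 kJ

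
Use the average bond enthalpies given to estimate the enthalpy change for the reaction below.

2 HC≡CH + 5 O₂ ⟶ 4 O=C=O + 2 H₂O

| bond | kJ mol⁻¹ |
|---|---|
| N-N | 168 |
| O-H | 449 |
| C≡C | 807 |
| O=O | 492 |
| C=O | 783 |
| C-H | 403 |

Bonds broken (reactants):
  C≡C: 2 × 807 = 1614
  C-H: 4 × 403 = 1612
  O=O: 5 × 492 = 2460
  Σ(broken) = 5686 kJ
Bonds formed (products):
  C=O: 8 × 783 = 6264
  O-H: 4 × 449 = 1796
  Σ(formed) = 8060 kJ
ΔH = Σ(broken) − Σ(formed) = 5686 − 8060 = −2374 kJ

ΔH ≈ −2374 kJ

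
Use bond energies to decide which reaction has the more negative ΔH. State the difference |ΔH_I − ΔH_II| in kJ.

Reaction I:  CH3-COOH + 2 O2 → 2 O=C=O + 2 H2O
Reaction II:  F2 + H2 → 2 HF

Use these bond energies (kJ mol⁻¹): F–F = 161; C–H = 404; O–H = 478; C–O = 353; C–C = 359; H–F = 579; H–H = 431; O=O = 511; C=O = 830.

Reaction I:
  Bonds broken (reactants):
    C–C: 1 × 359 = 359
    C–H: 3 × 404 = 1212
    C–O: 1 × 353 = 353
    C=O: 1 × 830 = 830
    O–H: 1 × 478 = 478
    O=O: 2 × 511 = 1022
    Σ(broken) = 4254 kJ
  Bonds formed (products):
    C=O: 4 × 830 = 3320
    O–H: 4 × 478 = 1912
    Σ(formed) = 5232 kJ
  ΔH_I = 4254 − 5232 = −978 kJ
Reaction II:
  Bonds broken (reactants):
    F–F: 1 × 161 = 161
    H–H: 1 × 431 = 431
    Σ(broken) = 592 kJ
  Bonds formed (products):
    H–F: 2 × 579 = 1158
    Σ(formed) = 1158 kJ
  ΔH_II = 592 − 1158 = −566 kJ
ΔH_I − ΔH_II = −412 kJ, so reaction I has the more negative ΔH; |ΔH_I − ΔH_II| = 412 kJ.

Reaction I, by 412 kJ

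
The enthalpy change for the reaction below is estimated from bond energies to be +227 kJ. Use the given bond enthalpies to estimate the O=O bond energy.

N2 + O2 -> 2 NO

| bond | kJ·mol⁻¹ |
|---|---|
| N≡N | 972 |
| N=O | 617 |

D(O=O) ≈ 489 kJ/mol

Let D be the O=O bond energy.
Σ(broken) = 1×972 + 1×D = 972 + D
Σ(formed) = 2×617 = 1234
ΔH = Σ(broken) − Σ(formed) = (972 + D) − (1234) = −262 + D
Setting this equal to +227 kJ gives D = 489 kJ/mol.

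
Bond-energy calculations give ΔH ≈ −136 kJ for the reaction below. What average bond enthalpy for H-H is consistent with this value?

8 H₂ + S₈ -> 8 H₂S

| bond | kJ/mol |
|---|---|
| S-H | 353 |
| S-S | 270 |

Let D be the H-H bond energy.
Σ(broken) = 8×D + 8×270 = 2160 + 8D
Σ(formed) = 16×353 = 5648
ΔH = Σ(broken) − Σ(formed) = (2160 + 8D) − (5648) = −3488 + 8D
Setting this equal to −136 kJ gives 8D = 3352, so D = 419 kJ/mol.

D(H-H) ≈ 419 kJ/mol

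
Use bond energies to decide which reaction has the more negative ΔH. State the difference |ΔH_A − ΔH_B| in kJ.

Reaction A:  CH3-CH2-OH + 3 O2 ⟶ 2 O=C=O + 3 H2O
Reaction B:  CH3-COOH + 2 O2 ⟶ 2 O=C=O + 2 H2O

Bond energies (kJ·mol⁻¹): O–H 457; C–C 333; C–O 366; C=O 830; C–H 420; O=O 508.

Reaction A:
  Bonds broken (reactants):
    C–C: 1 × 333 = 333
    C–H: 5 × 420 = 2100
    C–O: 1 × 366 = 366
    O–H: 1 × 457 = 457
    O=O: 3 × 508 = 1524
    Σ(broken) = 4780 kJ
  Bonds formed (products):
    C=O: 4 × 830 = 3320
    O–H: 6 × 457 = 2742
    Σ(formed) = 6062 kJ
  ΔH_A = 4780 − 6062 = −1282 kJ
Reaction B:
  Bonds broken (reactants):
    C–C: 1 × 333 = 333
    C–H: 3 × 420 = 1260
    C–O: 1 × 366 = 366
    C=O: 1 × 830 = 830
    O–H: 1 × 457 = 457
    O=O: 2 × 508 = 1016
    Σ(broken) = 4262 kJ
  Bonds formed (products):
    C=O: 4 × 830 = 3320
    O–H: 4 × 457 = 1828
    Σ(formed) = 5148 kJ
  ΔH_B = 4262 − 5148 = −886 kJ
ΔH_A − ΔH_B = −396 kJ, so reaction A has the more negative ΔH; |ΔH_A − ΔH_B| = 396 kJ.

Reaction A, by 396 kJ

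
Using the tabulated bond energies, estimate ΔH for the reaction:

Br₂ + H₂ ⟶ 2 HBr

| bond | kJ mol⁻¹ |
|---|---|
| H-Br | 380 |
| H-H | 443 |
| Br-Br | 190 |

Bonds broken (reactants):
  Br-Br: 1 × 190 = 190
  H-H: 1 × 443 = 443
  Σ(broken) = 633 kJ
Bonds formed (products):
  H-Br: 2 × 380 = 760
  Σ(formed) = 760 kJ
ΔH = Σ(broken) − Σ(formed) = 633 − 760 = −127 kJ

ΔH ≈ −127 kJ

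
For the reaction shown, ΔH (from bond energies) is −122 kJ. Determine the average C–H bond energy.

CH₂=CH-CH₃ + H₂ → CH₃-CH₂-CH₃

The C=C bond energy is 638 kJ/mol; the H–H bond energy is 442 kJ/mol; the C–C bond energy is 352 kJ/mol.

Let D be the C–H bond energy.
Σ(broken) = 1×352 + 6×D + 1×638 + 1×442 = 1432 + 6D
Σ(formed) = 2×352 + 8×D = 704 + 8D
ΔH = Σ(broken) − Σ(formed) = (1432 + 6D) − (704 + 8D) = +728 − 2D
Setting this equal to −122 kJ gives 2D = 850, so D = 425 kJ/mol.

D(C–H) ≈ 425 kJ/mol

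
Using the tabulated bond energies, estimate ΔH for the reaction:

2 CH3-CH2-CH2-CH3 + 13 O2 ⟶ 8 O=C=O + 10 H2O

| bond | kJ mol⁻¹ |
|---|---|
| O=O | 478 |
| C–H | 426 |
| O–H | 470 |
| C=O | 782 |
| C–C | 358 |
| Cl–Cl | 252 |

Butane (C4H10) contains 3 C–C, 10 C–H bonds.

ΔH ≈ −5030 kJ

Bonds broken (reactants):
  C–C: 6 × 358 = 2148
  C–H: 20 × 426 = 8520
  O=O: 13 × 478 = 6214
  Σ(broken) = 16882 kJ
Bonds formed (products):
  C=O: 16 × 782 = 12512
  O–H: 20 × 470 = 9400
  Σ(formed) = 21912 kJ
ΔH = Σ(broken) − Σ(formed) = 16882 − 21912 = −5030 kJ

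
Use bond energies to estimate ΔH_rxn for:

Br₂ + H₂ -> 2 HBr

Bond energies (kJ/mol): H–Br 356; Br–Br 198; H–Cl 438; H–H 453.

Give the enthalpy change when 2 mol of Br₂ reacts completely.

Bonds broken (reactants):
  Br–Br: 1 × 198 = 198
  H–H: 1 × 453 = 453
  Σ(broken) = 651 kJ
Bonds formed (products):
  H–Br: 2 × 356 = 712
  Σ(formed) = 712 kJ
ΔH = Σ(broken) − Σ(formed) = 651 − 712 = −61 kJ
For 2× the reaction as written: 2 × (−61) = −122 kJ

ΔH = −122 kJ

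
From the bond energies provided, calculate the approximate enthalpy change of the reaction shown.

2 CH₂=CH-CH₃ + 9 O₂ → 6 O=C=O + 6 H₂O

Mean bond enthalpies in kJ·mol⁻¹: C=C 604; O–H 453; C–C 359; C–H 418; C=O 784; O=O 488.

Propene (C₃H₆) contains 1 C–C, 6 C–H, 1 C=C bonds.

ΔH ≈ −3510 kJ

Bonds broken (reactants):
  C–C: 2 × 359 = 718
  C–H: 12 × 418 = 5016
  C=C: 2 × 604 = 1208
  O=O: 9 × 488 = 4392
  Σ(broken) = 11334 kJ
Bonds formed (products):
  C=O: 12 × 784 = 9408
  O–H: 12 × 453 = 5436
  Σ(formed) = 14844 kJ
ΔH = Σ(broken) − Σ(formed) = 11334 − 14844 = −3510 kJ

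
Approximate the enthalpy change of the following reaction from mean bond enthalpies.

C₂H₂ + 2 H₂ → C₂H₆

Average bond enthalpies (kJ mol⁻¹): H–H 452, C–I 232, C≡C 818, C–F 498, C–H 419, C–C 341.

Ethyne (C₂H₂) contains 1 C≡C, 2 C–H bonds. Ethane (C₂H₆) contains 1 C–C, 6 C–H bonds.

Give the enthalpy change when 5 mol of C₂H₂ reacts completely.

Bonds broken (reactants):
  C≡C: 1 × 818 = 818
  C–H: 2 × 419 = 838
  H–H: 2 × 452 = 904
  Σ(broken) = 2560 kJ
Bonds formed (products):
  C–C: 1 × 341 = 341
  C–H: 6 × 419 = 2514
  Σ(formed) = 2855 kJ
ΔH = Σ(broken) − Σ(formed) = 2560 − 2855 = −295 kJ
For 5× the reaction as written: 5 × (−295) = −1475 kJ

ΔH = −1475 kJ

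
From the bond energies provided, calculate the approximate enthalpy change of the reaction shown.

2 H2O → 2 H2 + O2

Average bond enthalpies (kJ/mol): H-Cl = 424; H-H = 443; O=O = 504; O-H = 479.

Bonds broken (reactants):
  O-H: 4 × 479 = 1916
  Σ(broken) = 1916 kJ
Bonds formed (products):
  H-H: 2 × 443 = 886
  O=O: 1 × 504 = 504
  Σ(formed) = 1390 kJ
ΔH = Σ(broken) − Σ(formed) = 1916 − 1390 = +526 kJ

ΔH ≈ +526 kJ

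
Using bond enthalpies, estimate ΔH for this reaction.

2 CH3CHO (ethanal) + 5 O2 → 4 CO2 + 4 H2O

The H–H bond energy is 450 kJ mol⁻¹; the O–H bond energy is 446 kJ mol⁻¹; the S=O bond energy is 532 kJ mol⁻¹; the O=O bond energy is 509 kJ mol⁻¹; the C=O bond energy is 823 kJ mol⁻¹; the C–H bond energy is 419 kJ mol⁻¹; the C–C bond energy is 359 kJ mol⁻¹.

ΔH ≈ −1891 kJ

Bonds broken (reactants):
  C–C: 2 × 359 = 718
  C–H: 8 × 419 = 3352
  C=O: 2 × 823 = 1646
  O=O: 5 × 509 = 2545
  Σ(broken) = 8261 kJ
Bonds formed (products):
  C=O: 8 × 823 = 6584
  O–H: 8 × 446 = 3568
  Σ(formed) = 10152 kJ
ΔH = Σ(broken) − Σ(formed) = 8261 − 10152 = −1891 kJ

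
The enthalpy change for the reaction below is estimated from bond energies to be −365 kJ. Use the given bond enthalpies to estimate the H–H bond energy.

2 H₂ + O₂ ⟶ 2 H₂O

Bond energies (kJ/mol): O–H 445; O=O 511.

Let D be the H–H bond energy.
Σ(broken) = 2×D + 1×511 = 511 + 2D
Σ(formed) = 4×445 = 1780
ΔH = Σ(broken) − Σ(formed) = (511 + 2D) − (1780) = −1269 + 2D
Setting this equal to −365 kJ gives 2D = 904, so D = 452 kJ/mol.

D(H–H) ≈ 452 kJ/mol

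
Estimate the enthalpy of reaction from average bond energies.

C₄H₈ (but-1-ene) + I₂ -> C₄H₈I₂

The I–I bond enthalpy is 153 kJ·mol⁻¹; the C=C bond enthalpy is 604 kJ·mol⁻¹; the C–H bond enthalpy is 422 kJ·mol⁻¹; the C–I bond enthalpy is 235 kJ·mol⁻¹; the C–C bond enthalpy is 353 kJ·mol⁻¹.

ΔH ≈ −66 kJ

Bonds broken (reactants):
  C–C: 2 × 353 = 706
  C–H: 8 × 422 = 3376
  C=C: 1 × 604 = 604
  I–I: 1 × 153 = 153
  Σ(broken) = 4839 kJ
Bonds formed (products):
  C–C: 3 × 353 = 1059
  C–H: 8 × 422 = 3376
  C–I: 2 × 235 = 470
  Σ(formed) = 4905 kJ
ΔH = Σ(broken) − Σ(formed) = 4839 − 4905 = −66 kJ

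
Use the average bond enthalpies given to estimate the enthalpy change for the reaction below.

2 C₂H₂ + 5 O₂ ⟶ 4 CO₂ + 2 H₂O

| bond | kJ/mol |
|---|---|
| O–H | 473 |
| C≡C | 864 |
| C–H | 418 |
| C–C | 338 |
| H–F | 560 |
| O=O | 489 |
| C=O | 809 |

Bonds broken (reactants):
  C≡C: 2 × 864 = 1728
  C–H: 4 × 418 = 1672
  O=O: 5 × 489 = 2445
  Σ(broken) = 5845 kJ
Bonds formed (products):
  C=O: 8 × 809 = 6472
  O–H: 4 × 473 = 1892
  Σ(formed) = 8364 kJ
ΔH = Σ(broken) − Σ(formed) = 5845 − 8364 = −2519 kJ

ΔH ≈ −2519 kJ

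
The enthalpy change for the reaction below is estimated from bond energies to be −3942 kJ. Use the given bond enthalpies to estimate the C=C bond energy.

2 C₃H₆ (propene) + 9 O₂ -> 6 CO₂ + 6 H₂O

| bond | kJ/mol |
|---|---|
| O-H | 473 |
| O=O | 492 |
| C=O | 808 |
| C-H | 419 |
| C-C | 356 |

D(C=C) ≈ 631 kJ/mol

Let D be the C=C bond energy.
Σ(broken) = 2×356 + 12×419 + 2×D + 9×492 = 10168 + 2D
Σ(formed) = 12×808 + 12×473 = 15372
ΔH = Σ(broken) − Σ(formed) = (10168 + 2D) − (15372) = −5204 + 2D
Setting this equal to −3942 kJ gives 2D = 1262, so D = 631 kJ/mol.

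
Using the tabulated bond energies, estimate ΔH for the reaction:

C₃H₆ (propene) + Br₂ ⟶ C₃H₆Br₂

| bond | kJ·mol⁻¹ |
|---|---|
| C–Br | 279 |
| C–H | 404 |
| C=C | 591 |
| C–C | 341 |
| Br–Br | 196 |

ΔH ≈ −112 kJ

Bonds broken (reactants):
  Br–Br: 1 × 196 = 196
  C–C: 1 × 341 = 341
  C–H: 6 × 404 = 2424
  C=C: 1 × 591 = 591
  Σ(broken) = 3552 kJ
Bonds formed (products):
  C–Br: 2 × 279 = 558
  C–C: 2 × 341 = 682
  C–H: 6 × 404 = 2424
  Σ(formed) = 3664 kJ
ΔH = Σ(broken) − Σ(formed) = 3552 − 3664 = −112 kJ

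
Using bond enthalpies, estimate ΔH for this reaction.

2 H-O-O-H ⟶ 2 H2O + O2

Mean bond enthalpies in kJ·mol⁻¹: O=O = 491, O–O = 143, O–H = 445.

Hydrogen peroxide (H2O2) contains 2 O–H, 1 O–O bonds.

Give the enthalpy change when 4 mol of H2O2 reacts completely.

Bonds broken (reactants):
  O–H: 4 × 445 = 1780
  O–O: 2 × 143 = 286
  Σ(broken) = 2066 kJ
Bonds formed (products):
  O–H: 4 × 445 = 1780
  O=O: 1 × 491 = 491
  Σ(formed) = 2271 kJ
ΔH = Σ(broken) − Σ(formed) = 2066 − 2271 = −205 kJ
For 2× the reaction as written: 2 × (−205) = −410 kJ

ΔH = −410 kJ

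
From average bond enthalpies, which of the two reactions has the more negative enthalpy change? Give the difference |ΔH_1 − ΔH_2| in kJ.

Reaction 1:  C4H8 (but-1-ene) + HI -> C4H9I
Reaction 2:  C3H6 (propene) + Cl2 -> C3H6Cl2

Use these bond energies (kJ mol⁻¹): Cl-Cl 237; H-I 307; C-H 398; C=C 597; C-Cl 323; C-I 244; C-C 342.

Reaction 1:
  Bonds broken (reactants):
    C-C: 2 × 342 = 684
    C-H: 8 × 398 = 3184
    C=C: 1 × 597 = 597
    H-I: 1 × 307 = 307
    Σ(broken) = 4772 kJ
  Bonds formed (products):
    C-C: 3 × 342 = 1026
    C-H: 9 × 398 = 3582
    C-I: 1 × 244 = 244
    Σ(formed) = 4852 kJ
  ΔH_1 = 4772 − 4852 = −80 kJ
Reaction 2:
  Bonds broken (reactants):
    C-C: 1 × 342 = 342
    C-H: 6 × 398 = 2388
    C=C: 1 × 597 = 597
    Cl-Cl: 1 × 237 = 237
    Σ(broken) = 3564 kJ
  Bonds formed (products):
    C-C: 2 × 342 = 684
    C-Cl: 2 × 323 = 646
    C-H: 6 × 398 = 2388
    Σ(formed) = 3718 kJ
  ΔH_2 = 3564 − 3718 = −154 kJ
ΔH_1 − ΔH_2 = +74 kJ, so reaction 2 has the more negative ΔH; |ΔH_1 − ΔH_2| = 74 kJ.

Reaction 2, by 74 kJ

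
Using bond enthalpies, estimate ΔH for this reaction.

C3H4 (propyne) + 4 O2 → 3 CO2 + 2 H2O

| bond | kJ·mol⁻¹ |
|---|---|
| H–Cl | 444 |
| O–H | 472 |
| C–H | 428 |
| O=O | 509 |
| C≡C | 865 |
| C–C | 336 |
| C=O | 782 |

ΔH ≈ −1631 kJ

Bonds broken (reactants):
  C≡C: 1 × 865 = 865
  C–C: 1 × 336 = 336
  C–H: 4 × 428 = 1712
  O=O: 4 × 509 = 2036
  Σ(broken) = 4949 kJ
Bonds formed (products):
  C=O: 6 × 782 = 4692
  O–H: 4 × 472 = 1888
  Σ(formed) = 6580 kJ
ΔH = Σ(broken) − Σ(formed) = 4949 − 6580 = −1631 kJ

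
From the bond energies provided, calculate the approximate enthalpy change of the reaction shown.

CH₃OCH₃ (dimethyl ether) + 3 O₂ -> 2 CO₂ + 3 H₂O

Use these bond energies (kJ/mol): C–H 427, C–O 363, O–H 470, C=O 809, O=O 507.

ΔH ≈ −1247 kJ

Bonds broken (reactants):
  C–H: 6 × 427 = 2562
  C–O: 2 × 363 = 726
  O=O: 3 × 507 = 1521
  Σ(broken) = 4809 kJ
Bonds formed (products):
  C=O: 4 × 809 = 3236
  O–H: 6 × 470 = 2820
  Σ(formed) = 6056 kJ
ΔH = Σ(broken) − Σ(formed) = 4809 − 6056 = −1247 kJ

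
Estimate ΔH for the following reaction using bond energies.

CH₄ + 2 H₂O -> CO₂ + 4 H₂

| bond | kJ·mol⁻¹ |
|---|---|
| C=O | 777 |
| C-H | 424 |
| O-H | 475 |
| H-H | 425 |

ΔH ≈ +342 kJ

Bonds broken (reactants):
  C-H: 4 × 424 = 1696
  O-H: 4 × 475 = 1900
  Σ(broken) = 3596 kJ
Bonds formed (products):
  C=O: 2 × 777 = 1554
  H-H: 4 × 425 = 1700
  Σ(formed) = 3254 kJ
ΔH = Σ(broken) − Σ(formed) = 3596 − 3254 = +342 kJ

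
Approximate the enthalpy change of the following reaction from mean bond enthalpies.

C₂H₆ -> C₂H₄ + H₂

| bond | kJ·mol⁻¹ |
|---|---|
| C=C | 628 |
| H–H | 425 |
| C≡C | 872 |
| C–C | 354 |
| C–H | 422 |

Bonds broken (reactants):
  C–C: 1 × 354 = 354
  C–H: 6 × 422 = 2532
  Σ(broken) = 2886 kJ
Bonds formed (products):
  C–H: 4 × 422 = 1688
  C=C: 1 × 628 = 628
  H–H: 1 × 425 = 425
  Σ(formed) = 2741 kJ
ΔH = Σ(broken) − Σ(formed) = 2886 − 2741 = +145 kJ

ΔH ≈ +145 kJ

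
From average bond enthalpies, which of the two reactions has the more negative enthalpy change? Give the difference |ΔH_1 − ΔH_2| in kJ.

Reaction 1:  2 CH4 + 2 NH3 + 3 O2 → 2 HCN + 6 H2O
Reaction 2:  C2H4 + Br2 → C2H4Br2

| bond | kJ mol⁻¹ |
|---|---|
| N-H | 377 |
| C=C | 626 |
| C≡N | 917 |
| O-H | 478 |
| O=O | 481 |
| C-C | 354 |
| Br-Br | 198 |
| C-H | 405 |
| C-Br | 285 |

Reaction 1, by 1335 kJ

Reaction 1:
  Bonds broken (reactants):
    C-H: 8 × 405 = 3240
    N-H: 6 × 377 = 2262
    O=O: 3 × 481 = 1443
    Σ(broken) = 6945 kJ
  Bonds formed (products):
    C≡N: 2 × 917 = 1834
    C-H: 2 × 405 = 810
    O-H: 12 × 478 = 5736
    Σ(formed) = 8380 kJ
  ΔH_1 = 6945 − 8380 = −1435 kJ
Reaction 2:
  Bonds broken (reactants):
    Br-Br: 1 × 198 = 198
    C-H: 4 × 405 = 1620
    C=C: 1 × 626 = 626
    Σ(broken) = 2444 kJ
  Bonds formed (products):
    C-Br: 2 × 285 = 570
    C-C: 1 × 354 = 354
    C-H: 4 × 405 = 1620
    Σ(formed) = 2544 kJ
  ΔH_2 = 2444 − 2544 = −100 kJ
ΔH_1 − ΔH_2 = −1335 kJ, so reaction 1 has the more negative ΔH; |ΔH_1 − ΔH_2| = 1335 kJ.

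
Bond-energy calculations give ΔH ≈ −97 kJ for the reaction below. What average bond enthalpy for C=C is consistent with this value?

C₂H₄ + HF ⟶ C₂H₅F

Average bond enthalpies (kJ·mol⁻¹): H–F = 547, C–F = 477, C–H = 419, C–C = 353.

D(C=C) ≈ 605 kJ/mol

Let D be the C=C bond energy.
Σ(broken) = 4×419 + 1×D + 1×547 = 2223 + D
Σ(formed) = 1×353 + 1×477 + 5×419 = 2925
ΔH = Σ(broken) − Σ(formed) = (2223 + D) − (2925) = −702 + D
Setting this equal to −97 kJ gives D = 605 kJ/mol.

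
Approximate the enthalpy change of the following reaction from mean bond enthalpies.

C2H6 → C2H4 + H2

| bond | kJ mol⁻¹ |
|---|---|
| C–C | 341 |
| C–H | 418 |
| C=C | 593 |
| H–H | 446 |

ΔH ≈ +138 kJ

Bonds broken (reactants):
  C–C: 1 × 341 = 341
  C–H: 6 × 418 = 2508
  Σ(broken) = 2849 kJ
Bonds formed (products):
  C–H: 4 × 418 = 1672
  C=C: 1 × 593 = 593
  H–H: 1 × 446 = 446
  Σ(formed) = 2711 kJ
ΔH = Σ(broken) − Σ(formed) = 2849 − 2711 = +138 kJ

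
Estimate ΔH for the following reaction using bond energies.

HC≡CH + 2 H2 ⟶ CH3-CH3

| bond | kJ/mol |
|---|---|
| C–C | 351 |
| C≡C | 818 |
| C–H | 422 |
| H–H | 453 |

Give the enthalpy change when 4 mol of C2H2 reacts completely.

ΔH = −1260 kJ

Bonds broken (reactants):
  C≡C: 1 × 818 = 818
  C–H: 2 × 422 = 844
  H–H: 2 × 453 = 906
  Σ(broken) = 2568 kJ
Bonds formed (products):
  C–C: 1 × 351 = 351
  C–H: 6 × 422 = 2532
  Σ(formed) = 2883 kJ
ΔH = Σ(broken) − Σ(formed) = 2568 − 2883 = −315 kJ
For 4× the reaction as written: 4 × (−315) = −1260 kJ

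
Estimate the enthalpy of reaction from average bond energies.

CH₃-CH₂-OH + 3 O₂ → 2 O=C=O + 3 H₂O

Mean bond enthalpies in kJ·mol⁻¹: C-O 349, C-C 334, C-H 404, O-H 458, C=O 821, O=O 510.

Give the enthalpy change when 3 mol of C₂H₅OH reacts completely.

ΔH = −4023 kJ

Bonds broken (reactants):
  C-C: 1 × 334 = 334
  C-H: 5 × 404 = 2020
  C-O: 1 × 349 = 349
  O-H: 1 × 458 = 458
  O=O: 3 × 510 = 1530
  Σ(broken) = 4691 kJ
Bonds formed (products):
  C=O: 4 × 821 = 3284
  O-H: 6 × 458 = 2748
  Σ(formed) = 6032 kJ
ΔH = Σ(broken) − Σ(formed) = 4691 − 6032 = −1341 kJ
For 3× the reaction as written: 3 × (−1341) = −4023 kJ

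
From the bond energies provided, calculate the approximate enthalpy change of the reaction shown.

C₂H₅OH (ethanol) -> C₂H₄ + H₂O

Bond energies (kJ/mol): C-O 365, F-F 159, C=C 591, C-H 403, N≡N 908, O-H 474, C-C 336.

ΔH ≈ +39 kJ

Bonds broken (reactants):
  C-C: 1 × 336 = 336
  C-H: 5 × 403 = 2015
  C-O: 1 × 365 = 365
  O-H: 1 × 474 = 474
  Σ(broken) = 3190 kJ
Bonds formed (products):
  C-H: 4 × 403 = 1612
  C=C: 1 × 591 = 591
  O-H: 2 × 474 = 948
  Σ(formed) = 3151 kJ
ΔH = Σ(broken) − Σ(formed) = 3190 − 3151 = +39 kJ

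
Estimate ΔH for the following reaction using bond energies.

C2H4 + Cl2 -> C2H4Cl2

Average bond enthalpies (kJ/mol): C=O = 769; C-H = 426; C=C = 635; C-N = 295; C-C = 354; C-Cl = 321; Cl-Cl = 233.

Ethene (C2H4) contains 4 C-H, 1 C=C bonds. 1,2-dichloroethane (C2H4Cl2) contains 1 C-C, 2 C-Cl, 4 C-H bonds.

ΔH ≈ −128 kJ

Bonds broken (reactants):
  C-H: 4 × 426 = 1704
  C=C: 1 × 635 = 635
  Cl-Cl: 1 × 233 = 233
  Σ(broken) = 2572 kJ
Bonds formed (products):
  C-C: 1 × 354 = 354
  C-Cl: 2 × 321 = 642
  C-H: 4 × 426 = 1704
  Σ(formed) = 2700 kJ
ΔH = Σ(broken) − Σ(formed) = 2572 − 2700 = −128 kJ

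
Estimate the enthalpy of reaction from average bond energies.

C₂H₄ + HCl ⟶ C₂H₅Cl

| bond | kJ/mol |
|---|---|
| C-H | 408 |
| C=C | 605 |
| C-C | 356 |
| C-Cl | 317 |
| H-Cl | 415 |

Bonds broken (reactants):
  C-H: 4 × 408 = 1632
  C=C: 1 × 605 = 605
  H-Cl: 1 × 415 = 415
  Σ(broken) = 2652 kJ
Bonds formed (products):
  C-C: 1 × 356 = 356
  C-Cl: 1 × 317 = 317
  C-H: 5 × 408 = 2040
  Σ(formed) = 2713 kJ
ΔH = Σ(broken) − Σ(formed) = 2652 − 2713 = −61 kJ

ΔH ≈ −61 kJ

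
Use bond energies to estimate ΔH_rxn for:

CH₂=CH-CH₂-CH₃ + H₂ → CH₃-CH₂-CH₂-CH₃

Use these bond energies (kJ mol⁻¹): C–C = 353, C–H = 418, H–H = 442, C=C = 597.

Bonds broken (reactants):
  C–C: 2 × 353 = 706
  C–H: 8 × 418 = 3344
  C=C: 1 × 597 = 597
  H–H: 1 × 442 = 442
  Σ(broken) = 5089 kJ
Bonds formed (products):
  C–C: 3 × 353 = 1059
  C–H: 10 × 418 = 4180
  Σ(formed) = 5239 kJ
ΔH = Σ(broken) − Σ(formed) = 5089 − 5239 = −150 kJ

ΔH ≈ −150 kJ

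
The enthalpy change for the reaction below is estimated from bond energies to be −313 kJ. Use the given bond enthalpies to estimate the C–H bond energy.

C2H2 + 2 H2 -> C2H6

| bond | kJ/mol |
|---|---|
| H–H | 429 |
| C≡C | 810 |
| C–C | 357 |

D(C–H) ≈ 406 kJ/mol

Let D be the C–H bond energy.
Σ(broken) = 1×810 + 2×D + 2×429 = 1668 + 2D
Σ(formed) = 1×357 + 6×D = 357 + 6D
ΔH = Σ(broken) − Σ(formed) = (1668 + 2D) − (357 + 6D) = +1311 − 4D
Setting this equal to −313 kJ gives 4D = 1624, so D = 406 kJ/mol.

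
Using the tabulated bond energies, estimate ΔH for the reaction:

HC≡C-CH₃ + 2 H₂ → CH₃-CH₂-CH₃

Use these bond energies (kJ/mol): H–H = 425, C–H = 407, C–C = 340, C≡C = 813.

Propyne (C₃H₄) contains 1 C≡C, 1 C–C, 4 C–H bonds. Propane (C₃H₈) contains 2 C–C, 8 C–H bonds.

ΔH ≈ −305 kJ

Bonds broken (reactants):
  C≡C: 1 × 813 = 813
  C–C: 1 × 340 = 340
  C–H: 4 × 407 = 1628
  H–H: 2 × 425 = 850
  Σ(broken) = 3631 kJ
Bonds formed (products):
  C–C: 2 × 340 = 680
  C–H: 8 × 407 = 3256
  Σ(formed) = 3936 kJ
ΔH = Σ(broken) − Σ(formed) = 3631 − 3936 = −305 kJ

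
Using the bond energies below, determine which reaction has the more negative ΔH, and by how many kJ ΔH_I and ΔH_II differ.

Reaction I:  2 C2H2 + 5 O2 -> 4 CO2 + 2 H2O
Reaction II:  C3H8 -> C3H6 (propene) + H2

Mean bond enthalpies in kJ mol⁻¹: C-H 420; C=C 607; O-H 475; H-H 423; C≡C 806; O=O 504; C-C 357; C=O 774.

Reaction I, by 2447 kJ

Reaction I:
  Bonds broken (reactants):
    C≡C: 2 × 806 = 1612
    C-H: 4 × 420 = 1680
    O=O: 5 × 504 = 2520
    Σ(broken) = 5812 kJ
  Bonds formed (products):
    C=O: 8 × 774 = 6192
    O-H: 4 × 475 = 1900
    Σ(formed) = 8092 kJ
  ΔH_I = 5812 − 8092 = −2280 kJ
Reaction II:
  Bonds broken (reactants):
    C-C: 2 × 357 = 714
    C-H: 8 × 420 = 3360
    Σ(broken) = 4074 kJ
  Bonds formed (products):
    C-C: 1 × 357 = 357
    C-H: 6 × 420 = 2520
    C=C: 1 × 607 = 607
    H-H: 1 × 423 = 423
    Σ(formed) = 3907 kJ
  ΔH_II = 4074 − 3907 = +167 kJ
ΔH_I − ΔH_II = −2447 kJ, so reaction I has the more negative ΔH; |ΔH_I − ΔH_II| = 2447 kJ.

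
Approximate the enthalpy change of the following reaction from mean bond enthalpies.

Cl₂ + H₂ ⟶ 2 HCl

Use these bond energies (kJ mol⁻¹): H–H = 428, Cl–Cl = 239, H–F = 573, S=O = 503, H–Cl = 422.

ΔH ≈ −177 kJ

Bonds broken (reactants):
  Cl–Cl: 1 × 239 = 239
  H–H: 1 × 428 = 428
  Σ(broken) = 667 kJ
Bonds formed (products):
  H–Cl: 2 × 422 = 844
  Σ(formed) = 844 kJ
ΔH = Σ(broken) − Σ(formed) = 667 − 844 = −177 kJ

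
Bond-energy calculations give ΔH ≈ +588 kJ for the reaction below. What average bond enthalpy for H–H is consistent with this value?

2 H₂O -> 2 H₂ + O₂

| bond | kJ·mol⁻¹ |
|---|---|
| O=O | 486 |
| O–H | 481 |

Let D be the H–H bond energy.
Σ(broken) = 4×481 = 1924
Σ(formed) = 2×D + 1×486 = 486 + 2D
ΔH = Σ(broken) − Σ(formed) = (1924) − (486 + 2D) = +1438 − 2D
Setting this equal to +588 kJ gives 2D = 850, so D = 425 kJ/mol.

D(H–H) ≈ 425 kJ/mol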